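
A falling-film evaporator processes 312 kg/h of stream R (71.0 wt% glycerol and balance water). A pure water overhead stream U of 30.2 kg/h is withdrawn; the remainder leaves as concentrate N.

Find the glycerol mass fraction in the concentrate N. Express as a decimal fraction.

glycerol is not removed: 312×0.710 = 221.52 kg/h of glycerol enters N.
Concentrate = 312 − 30.2 = 281.8 kg/h.
Mass fraction = 221.52/281.8 = 0.786.

0.786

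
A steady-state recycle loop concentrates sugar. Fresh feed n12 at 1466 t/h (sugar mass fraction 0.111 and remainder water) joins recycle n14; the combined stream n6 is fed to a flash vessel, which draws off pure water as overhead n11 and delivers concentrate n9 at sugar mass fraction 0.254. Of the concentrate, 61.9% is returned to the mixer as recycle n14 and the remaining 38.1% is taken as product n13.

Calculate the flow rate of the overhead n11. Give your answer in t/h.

Overall sugar balance (none leaves overhead): sugar in fresh feed = sugar in product, i.e. 1466×0.111 = (1−0.619)·n9·0.254.
n9 = 162.73/(0.254×0.381) = 1681.5 t/h.
Recycle n14 = 0.619×1681.5 = 1040.9 t/h.
Combined feed n6 = 1466 + 1040.9 = 2506.9 t/h.
Overhead n11 = n6 − n9 = 2506.9 − 1681.5 = 825.35 t/h.

825.3 t/h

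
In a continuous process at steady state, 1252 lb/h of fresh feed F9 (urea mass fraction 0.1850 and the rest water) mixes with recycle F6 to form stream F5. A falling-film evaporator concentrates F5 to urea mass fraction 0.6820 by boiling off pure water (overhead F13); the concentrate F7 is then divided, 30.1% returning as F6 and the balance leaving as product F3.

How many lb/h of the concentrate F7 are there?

485.9 lb/h

Overall urea balance (none leaves overhead): urea in fresh feed = urea in product, i.e. 1252×0.185 = (1−0.301)·F7·0.682.
F7 = 231.62/(0.682×0.699) = 485.86 lb/h.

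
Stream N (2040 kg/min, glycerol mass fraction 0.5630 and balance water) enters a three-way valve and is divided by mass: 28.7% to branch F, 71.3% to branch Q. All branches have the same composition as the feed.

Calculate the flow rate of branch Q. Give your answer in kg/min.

1455 kg/min

Branch Q flow = 0.713×2040 = 1454.5 kg/min.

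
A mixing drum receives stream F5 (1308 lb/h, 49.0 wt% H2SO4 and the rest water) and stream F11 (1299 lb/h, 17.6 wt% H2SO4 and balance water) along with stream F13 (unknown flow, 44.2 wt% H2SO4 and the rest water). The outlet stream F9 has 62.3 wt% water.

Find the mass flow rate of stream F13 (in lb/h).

1743 lb/h

Let F13 be the unknown flow. Total out = 2607 + F13.
water balance: 1737.5 + 0.558·F13 = 0.623·(2607 + F13)
(0.558 − 0.623)·F13 = 0.623×2607 − 1737.5 = -113.3
F13 = -113.3 / -0.065 = 1743 lb/h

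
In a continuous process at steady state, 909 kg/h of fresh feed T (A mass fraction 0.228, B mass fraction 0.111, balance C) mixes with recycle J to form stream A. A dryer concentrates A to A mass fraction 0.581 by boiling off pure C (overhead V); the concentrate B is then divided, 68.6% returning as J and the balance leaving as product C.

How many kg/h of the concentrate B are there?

Overall A balance (none leaves overhead): A in fresh feed = A in product, i.e. 909×0.228 = (1−0.686)·B·0.581.
B = 207.25/(0.581×0.314) = 1136 kg/h.

1136 kg/h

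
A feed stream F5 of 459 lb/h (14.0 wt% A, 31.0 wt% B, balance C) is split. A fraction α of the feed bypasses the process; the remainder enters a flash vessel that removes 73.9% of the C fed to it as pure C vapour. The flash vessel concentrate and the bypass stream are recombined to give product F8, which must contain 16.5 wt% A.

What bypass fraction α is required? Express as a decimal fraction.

0.627

All 459×0.140 = 64.26 lb/h of A reaches F8, so F8 = 64.26/0.165 = 389.45 lb/h and vapour = 69.545 lb/h.
The evaporator receives (1−α)·459 of feed at 0.550 C and removes 0.739 of that C:
0.739×0.550×(1−α)×459 = 69.545
(1−α) = 69.545/186.56 = 0.3728;  α = 0.6272.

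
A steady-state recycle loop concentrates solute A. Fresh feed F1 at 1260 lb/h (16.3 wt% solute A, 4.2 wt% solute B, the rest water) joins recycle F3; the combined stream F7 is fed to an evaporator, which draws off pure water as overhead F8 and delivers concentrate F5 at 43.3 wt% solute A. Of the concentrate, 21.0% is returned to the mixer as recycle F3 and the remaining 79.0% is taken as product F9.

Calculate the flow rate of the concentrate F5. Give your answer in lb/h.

600.4 lb/h

Overall solute A balance (none leaves overhead): solute A in fresh feed = solute A in product, i.e. 1260×0.163 = (1−0.210)·F5·0.433.
F5 = 205.38/(0.433×0.790) = 600.4 lb/h.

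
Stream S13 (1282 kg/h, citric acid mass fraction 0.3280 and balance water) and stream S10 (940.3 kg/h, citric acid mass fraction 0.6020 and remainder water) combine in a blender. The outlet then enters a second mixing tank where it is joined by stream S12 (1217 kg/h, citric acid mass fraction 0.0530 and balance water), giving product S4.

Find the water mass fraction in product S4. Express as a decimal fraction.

0.6944

Overall, product flow = 3439.3 kg/h.
water in = 1282×0.672 + 940.3×0.398 + 1217×0.947 = 2388.2 kg/h.
water fraction in S4 = 0.6944.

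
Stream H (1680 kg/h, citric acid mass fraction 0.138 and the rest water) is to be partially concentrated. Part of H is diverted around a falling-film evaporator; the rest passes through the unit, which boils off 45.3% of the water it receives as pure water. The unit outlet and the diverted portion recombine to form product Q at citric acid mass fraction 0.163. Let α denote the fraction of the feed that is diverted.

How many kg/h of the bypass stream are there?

1020 kg/h

All 1680×0.138 = 231.84 kg/h of citric acid reaches Q, so Q = 231.84/0.163 = 1422.3 kg/h and vapour = 257.67 kg/h.
The evaporator receives (1−α)·1680 of feed at 0.862 water and removes 0.453 of that water:
0.453×0.862×(1−α)×1680 = 257.67
(1−α) = 257.67/656.02 = 0.3928;  α = 0.6072.
Bypass flow = 0.6072×1680 = 1020.1 kg/h.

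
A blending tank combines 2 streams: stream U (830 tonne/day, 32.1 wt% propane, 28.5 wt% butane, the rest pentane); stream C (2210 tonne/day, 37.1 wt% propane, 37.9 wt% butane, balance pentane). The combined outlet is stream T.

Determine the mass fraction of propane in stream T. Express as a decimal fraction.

0.357

Total flow out = 830 + 2210 = 3040 tonne/day.
propane in = 830×0.321 + 2210×0.371 = 1086.3 tonne/day.
propane mass fraction in T = 1086.3/3040 = 0.357.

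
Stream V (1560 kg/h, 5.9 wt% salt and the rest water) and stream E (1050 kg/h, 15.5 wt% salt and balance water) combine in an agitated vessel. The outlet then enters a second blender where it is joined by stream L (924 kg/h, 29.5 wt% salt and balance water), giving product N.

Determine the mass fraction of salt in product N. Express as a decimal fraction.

Overall, product flow = 3534 kg/h.
salt in = 1560×0.059 + 1050×0.155 + 924×0.295 = 527.37 kg/h.
salt fraction in N = 0.1492.

0.1492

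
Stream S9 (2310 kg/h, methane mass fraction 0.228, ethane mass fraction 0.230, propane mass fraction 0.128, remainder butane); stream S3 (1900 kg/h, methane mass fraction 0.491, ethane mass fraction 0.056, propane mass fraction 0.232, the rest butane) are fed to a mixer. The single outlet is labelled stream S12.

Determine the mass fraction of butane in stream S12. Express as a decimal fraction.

Total flow out = 2310 + 1900 = 4210 kg/h.
butane in = 2310×0.414 + 1900×0.221 = 1376.2 kg/h.
butane mass fraction in S12 = 1376.2/4210 = 0.327.

0.327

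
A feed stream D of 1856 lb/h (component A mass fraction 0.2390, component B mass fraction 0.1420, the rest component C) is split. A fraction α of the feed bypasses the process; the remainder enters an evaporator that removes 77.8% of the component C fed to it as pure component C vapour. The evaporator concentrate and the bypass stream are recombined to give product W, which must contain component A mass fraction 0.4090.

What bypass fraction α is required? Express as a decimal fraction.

0.137

All 1856×0.239 = 443.58 lb/h of component A reaches W, so W = 443.58/0.409 = 1084.6 lb/h and vapour = 771.44 lb/h.
The evaporator receives (1−α)·1856 of feed at 0.619 component C and removes 0.778 of that component C:
0.778×0.619×(1−α)×1856 = 771.44
(1−α) = 771.44/893.82 = 0.8631;  α = 0.1369.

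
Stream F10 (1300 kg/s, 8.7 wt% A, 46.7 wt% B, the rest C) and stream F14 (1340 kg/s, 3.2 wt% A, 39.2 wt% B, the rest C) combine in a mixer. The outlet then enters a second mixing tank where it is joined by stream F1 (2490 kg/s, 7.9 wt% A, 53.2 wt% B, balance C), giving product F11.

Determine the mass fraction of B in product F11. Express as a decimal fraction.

0.4790

Overall, product flow = 5130 kg/s.
B in = 1300×0.467 + 1340×0.392 + 2490×0.532 = 2457.1 kg/s.
B fraction in F11 = 0.4790.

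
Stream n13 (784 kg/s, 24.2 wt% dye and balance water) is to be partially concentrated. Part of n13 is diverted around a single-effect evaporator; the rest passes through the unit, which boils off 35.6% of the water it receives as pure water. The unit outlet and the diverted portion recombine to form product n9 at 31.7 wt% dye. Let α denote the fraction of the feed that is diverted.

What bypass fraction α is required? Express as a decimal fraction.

All 784×0.242 = 189.73 kg/s of dye reaches n9, so n9 = 189.73/0.317 = 598.51 kg/s and vapour = 185.49 kg/s.
The evaporator receives (1−α)·784 of feed at 0.758 water and removes 0.356 of that water:
0.356×0.758×(1−α)×784 = 185.49
(1−α) = 185.49/211.56 = 0.8768;  α = 0.1232.

0.123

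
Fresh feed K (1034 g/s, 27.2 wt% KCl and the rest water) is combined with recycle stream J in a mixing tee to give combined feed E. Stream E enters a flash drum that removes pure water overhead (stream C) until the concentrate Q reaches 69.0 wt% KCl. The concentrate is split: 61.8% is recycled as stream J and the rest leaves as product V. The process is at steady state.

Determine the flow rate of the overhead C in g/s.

626.4 g/s

Overall KCl balance (none leaves overhead): KCl in fresh feed = KCl in product, i.e. 1034×0.272 = (1−0.618)·Q·0.690.
Q = 281.25/(0.690×0.382) = 1067 g/s.
Recycle J = 0.618×1067 = 659.43 g/s.
Combined feed E = 1034 + 659.43 = 1693.4 g/s.
Overhead C = E − Q = 1693.4 − 1067 = 626.39 g/s.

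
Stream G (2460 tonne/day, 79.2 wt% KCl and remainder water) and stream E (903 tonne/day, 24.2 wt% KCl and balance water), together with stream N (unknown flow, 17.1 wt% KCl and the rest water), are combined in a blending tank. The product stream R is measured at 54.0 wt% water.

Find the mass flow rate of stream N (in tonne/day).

Let N be the unknown flow. Total out = 3363 + N.
water balance: 1196.2 + 0.829·N = 0.540·(3363 + N)
(0.829 − 0.540)·N = 0.540×3363 − 1196.2 = 619.87
N = 619.87 / 0.289 = 2144.9 tonne/day

2145 tonne/day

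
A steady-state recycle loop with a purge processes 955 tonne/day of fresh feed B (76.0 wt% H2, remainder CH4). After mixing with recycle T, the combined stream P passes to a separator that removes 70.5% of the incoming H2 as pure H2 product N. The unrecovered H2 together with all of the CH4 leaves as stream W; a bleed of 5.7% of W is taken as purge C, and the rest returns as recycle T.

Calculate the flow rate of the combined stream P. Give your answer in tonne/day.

CH4 enters only via B and leaves only via the purge: 955×0.240 = 0.057×(CH4 in W), and the separator passes all CH4, so CH4 in P = CH4 in W = 4021.1 tonne/day.
H2 in P: m_A = 955×0.760 + (1−0.057)·(1−0.705)·m_A, so m_A = 725.8/0.7218 = 1005.5 tonne/day.
P = 1005.5 + 4021.1 = 5026.6 tonne/day.

5027 tonne/day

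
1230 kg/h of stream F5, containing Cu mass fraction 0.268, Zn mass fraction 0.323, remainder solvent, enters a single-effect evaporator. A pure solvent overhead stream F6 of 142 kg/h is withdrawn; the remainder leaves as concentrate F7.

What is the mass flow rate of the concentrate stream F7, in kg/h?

1088 kg/h

Concentrate = 1230 − 142 = 1088 kg/h.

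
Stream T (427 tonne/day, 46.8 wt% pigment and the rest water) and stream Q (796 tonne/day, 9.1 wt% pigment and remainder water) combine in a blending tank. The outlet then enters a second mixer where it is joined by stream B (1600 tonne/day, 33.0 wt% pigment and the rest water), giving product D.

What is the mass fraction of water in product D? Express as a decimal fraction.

0.717

Overall, product flow = 2823 tonne/day.
water in = 427×0.532 + 796×0.909 + 1600×0.670 = 2022.7 tonne/day.
water fraction in D = 0.717.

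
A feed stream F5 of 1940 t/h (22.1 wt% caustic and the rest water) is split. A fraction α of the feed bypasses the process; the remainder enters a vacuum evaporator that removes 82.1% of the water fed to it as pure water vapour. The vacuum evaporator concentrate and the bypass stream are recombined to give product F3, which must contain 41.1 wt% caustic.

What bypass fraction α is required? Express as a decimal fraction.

All 1940×0.221 = 428.74 t/h of caustic reaches F3, so F3 = 428.74/0.411 = 1043.2 t/h and vapour = 896.84 t/h.
The evaporator receives (1−α)·1940 of feed at 0.779 water and removes 0.821 of that water:
0.821×0.779×(1−α)×1940 = 896.84
(1−α) = 896.84/1240.7 = 0.7228;  α = 0.2772.

0.277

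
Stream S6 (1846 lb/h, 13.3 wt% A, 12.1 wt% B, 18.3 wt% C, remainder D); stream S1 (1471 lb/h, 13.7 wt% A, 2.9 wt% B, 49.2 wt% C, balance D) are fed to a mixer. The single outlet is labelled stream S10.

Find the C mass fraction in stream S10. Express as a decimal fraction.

Total flow out = 1846 + 1471 = 3317 lb/h.
C in = 1846×0.183 + 1471×0.492 = 1061.5 lb/h.
C mass fraction in S10 = 1061.5/3317 = 0.320.

0.320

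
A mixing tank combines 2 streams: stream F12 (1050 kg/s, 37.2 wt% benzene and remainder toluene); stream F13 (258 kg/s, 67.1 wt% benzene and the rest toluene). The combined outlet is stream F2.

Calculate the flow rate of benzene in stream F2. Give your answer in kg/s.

563.7 kg/s

benzene out = benzene in = 1050×0.372 + 258×0.671 = 563.72 kg/s.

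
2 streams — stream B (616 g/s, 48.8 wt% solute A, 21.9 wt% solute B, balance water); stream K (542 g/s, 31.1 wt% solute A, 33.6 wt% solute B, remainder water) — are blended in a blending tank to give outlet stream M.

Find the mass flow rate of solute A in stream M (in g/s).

solute A out = solute A in = 616×0.488 + 542×0.311 = 469.17 g/s.

469.2 g/s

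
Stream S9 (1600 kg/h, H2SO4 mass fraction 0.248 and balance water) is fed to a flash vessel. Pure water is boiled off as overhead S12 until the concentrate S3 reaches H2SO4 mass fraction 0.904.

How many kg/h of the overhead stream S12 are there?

1161 kg/h

H2SO4 is conserved: 1600×0.248 = 396.8 kg/h all reports to the concentrate.
Concentrate = 396.8/(target fraction) = 438.94 kg/h.
Overhead = 1600 − 438.94 = 1161.1 kg/h.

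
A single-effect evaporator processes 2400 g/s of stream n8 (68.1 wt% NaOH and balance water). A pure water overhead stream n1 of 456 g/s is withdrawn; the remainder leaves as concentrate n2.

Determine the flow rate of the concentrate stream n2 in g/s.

Concentrate = 2400 − 456 = 1944 g/s.

1944 g/s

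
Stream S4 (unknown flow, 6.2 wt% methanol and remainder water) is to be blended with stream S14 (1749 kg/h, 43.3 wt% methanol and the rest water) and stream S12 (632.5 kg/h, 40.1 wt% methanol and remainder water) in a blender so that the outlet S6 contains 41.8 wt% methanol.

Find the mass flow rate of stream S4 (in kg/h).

Let S4 be the unknown flow. Total out = 2381.5 + S4.
methanol balance: 1010.9 + 0.062·S4 = 0.418·(2381.5 + S4)
(0.062 − 0.418)·S4 = 0.418×2381.5 − 1010.9 = -15.483
S4 = -15.483 / -0.356 = 43.49 kg/h

43.49 kg/h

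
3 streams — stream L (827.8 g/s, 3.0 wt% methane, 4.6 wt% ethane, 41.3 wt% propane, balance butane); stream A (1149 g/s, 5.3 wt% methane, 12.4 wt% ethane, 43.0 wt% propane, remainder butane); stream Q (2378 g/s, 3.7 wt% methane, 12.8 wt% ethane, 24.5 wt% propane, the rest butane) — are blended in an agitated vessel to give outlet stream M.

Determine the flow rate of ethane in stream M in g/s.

484.9 g/s

ethane out = ethane in = 827.8×0.046 + 1149×0.124 + 2378×0.128 = 484.94 g/s.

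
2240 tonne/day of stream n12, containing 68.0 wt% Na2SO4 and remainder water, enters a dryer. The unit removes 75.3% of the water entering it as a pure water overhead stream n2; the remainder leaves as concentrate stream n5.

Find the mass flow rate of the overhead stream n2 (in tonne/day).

539.8 tonne/day

water entering = 2240×0.320 = 716.8 tonne/day; overhead removed = 0.753×716.8 = 539.75 tonne/day.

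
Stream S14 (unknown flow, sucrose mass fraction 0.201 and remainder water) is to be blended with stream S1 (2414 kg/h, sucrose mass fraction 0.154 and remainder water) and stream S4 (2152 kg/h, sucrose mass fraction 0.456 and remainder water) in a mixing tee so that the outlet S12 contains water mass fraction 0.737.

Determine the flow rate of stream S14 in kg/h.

2455 kg/h

Let S14 be the unknown flow. Total out = 4566 + S14.
water balance: 3212.9 + 0.799·S14 = 0.737·(4566 + S14)
(0.799 − 0.737)·S14 = 0.737×4566 − 3212.9 = 152.21
S14 = 152.21 / 0.062 = 2455 kg/h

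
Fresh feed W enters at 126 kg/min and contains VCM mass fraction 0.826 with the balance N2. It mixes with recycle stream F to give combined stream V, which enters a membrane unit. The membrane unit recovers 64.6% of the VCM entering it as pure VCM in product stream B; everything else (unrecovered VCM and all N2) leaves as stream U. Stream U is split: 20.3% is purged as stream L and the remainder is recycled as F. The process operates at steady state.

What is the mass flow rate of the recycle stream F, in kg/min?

127 kg/min

N2 enters only via W and leaves only via the purge: 126×0.174 = 0.203×(N2 in U), and the membrane unit passes all N2, so N2 in V = N2 in U = 108 kg/min.
VCM in V: m_A = 126×0.826 + (1−0.203)·(1−0.646)·m_A, so m_A = 104.08/0.7179 = 144.98 kg/min.
U = (1−0.646)×144.98 + 108 = 159.32 kg/min.
Recycle F = (1−0.203)×159.32 = 126.98 kg/min.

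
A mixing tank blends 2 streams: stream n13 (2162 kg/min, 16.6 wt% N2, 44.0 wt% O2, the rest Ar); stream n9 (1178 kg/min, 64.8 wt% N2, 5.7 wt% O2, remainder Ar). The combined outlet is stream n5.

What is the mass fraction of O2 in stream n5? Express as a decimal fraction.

0.305

Total flow out = 2162 + 1178 = 3340 kg/min.
O2 in = 2162×0.440 + 1178×0.057 = 1018.4 kg/min.
O2 mass fraction in n5 = 1018.4/3340 = 0.305.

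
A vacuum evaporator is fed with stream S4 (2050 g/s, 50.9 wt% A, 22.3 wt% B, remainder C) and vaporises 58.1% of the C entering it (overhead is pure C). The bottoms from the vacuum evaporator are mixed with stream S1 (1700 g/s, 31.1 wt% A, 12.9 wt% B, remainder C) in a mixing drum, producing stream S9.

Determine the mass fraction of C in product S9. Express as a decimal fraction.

Vapour removed = 0.581×0.268×2050 = 319.2 g/s; concentrate = 1730.8 g/s.
C reaching the mixer = 230.2 (from concentrate) + 1700×0.560 = 1182.2 g/s.
Product flow = 1730.8 + 1700 = 3430.8 g/s; C fraction = 0.345.

0.345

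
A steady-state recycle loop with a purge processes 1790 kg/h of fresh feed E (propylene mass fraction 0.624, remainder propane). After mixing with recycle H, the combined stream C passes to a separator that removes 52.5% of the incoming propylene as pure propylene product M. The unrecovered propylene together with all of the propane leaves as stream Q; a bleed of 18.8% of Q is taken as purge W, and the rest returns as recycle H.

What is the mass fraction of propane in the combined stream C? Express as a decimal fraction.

propane enters only via E and leaves only via the purge: 1790×0.376 = 0.188×(propane in Q), and the separator passes all propane, so propane in C = propane in Q = 3580 kg/h.
propylene in C: m_A = 1790×0.624 + (1−0.188)·(1−0.525)·m_A, so m_A = 1117/0.6143 = 1818.3 kg/h.
C = 1818.3 + 3580 = 5398.3 kg/h.
propane fraction in C = 3580/5398.3 = 0.663.

0.663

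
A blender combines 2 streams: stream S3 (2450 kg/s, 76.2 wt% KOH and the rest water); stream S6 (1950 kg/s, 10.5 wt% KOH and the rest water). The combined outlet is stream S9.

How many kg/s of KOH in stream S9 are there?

2072 kg/s

KOH out = KOH in = 2450×0.762 + 1950×0.105 = 2071.7 kg/s.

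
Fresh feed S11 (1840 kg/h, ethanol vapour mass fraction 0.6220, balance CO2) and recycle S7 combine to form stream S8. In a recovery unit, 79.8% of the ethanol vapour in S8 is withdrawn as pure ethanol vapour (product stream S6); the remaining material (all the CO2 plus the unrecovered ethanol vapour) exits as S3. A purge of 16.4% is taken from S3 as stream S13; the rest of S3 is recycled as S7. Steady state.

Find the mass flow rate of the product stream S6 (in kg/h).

ethanol vapour in S8: m_A = 1840×0.622 + (1−0.164)·(1−0.798)·m_A, so m_A = 1144.5/0.8311 = 1377 kg/h.
Product S6 = 0.798×1377 = 1098.9 kg/h.

1099 kg/h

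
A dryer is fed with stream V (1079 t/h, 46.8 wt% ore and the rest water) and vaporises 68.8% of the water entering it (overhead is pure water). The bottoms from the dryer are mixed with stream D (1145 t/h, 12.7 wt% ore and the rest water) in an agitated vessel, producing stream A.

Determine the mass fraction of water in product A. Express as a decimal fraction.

Vapour removed = 0.688×0.532×1079 = 394.93 t/h; concentrate = 684.07 t/h.
water reaching the mixer = 179.1 (from concentrate) + 1145×0.873 = 1178.7 t/h.
Product flow = 684.07 + 1145 = 1829.1 t/h; water fraction = 0.6444.

0.6444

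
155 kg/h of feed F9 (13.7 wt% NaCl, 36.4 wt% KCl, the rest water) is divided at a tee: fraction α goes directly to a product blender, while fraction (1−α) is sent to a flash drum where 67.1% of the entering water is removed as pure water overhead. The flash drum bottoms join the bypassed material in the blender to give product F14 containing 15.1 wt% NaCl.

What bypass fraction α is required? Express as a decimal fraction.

All 155×0.137 = 21.235 kg/h of NaCl reaches F14, so F14 = 21.235/0.151 = 140.63 kg/h and vapour = 14.371 kg/h.
The evaporator receives (1−α)·155 of feed at 0.499 water and removes 0.671 of that water:
0.671×0.499×(1−α)×155 = 14.371
(1−α) = 14.371/51.898 = 0.2769;  α = 0.7231.

0.723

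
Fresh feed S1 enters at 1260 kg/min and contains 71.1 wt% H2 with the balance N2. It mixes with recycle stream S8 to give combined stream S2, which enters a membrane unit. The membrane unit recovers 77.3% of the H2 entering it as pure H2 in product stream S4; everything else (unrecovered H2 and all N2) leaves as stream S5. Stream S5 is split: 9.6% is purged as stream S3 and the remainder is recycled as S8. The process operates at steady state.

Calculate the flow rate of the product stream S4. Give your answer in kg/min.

H2 in S2: m_A = 1260×0.711 + (1−0.096)·(1−0.773)·m_A, so m_A = 895.86/0.7948 = 1127.2 kg/min.
Product S4 = 0.773×1127.2 = 871.3 kg/min.

871.3 kg/min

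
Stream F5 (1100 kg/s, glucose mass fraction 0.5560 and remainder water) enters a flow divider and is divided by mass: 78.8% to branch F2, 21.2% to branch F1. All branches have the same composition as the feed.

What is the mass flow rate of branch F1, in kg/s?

Branch F1 flow = 0.212×1100 = 233.2 kg/s.

233.2 kg/s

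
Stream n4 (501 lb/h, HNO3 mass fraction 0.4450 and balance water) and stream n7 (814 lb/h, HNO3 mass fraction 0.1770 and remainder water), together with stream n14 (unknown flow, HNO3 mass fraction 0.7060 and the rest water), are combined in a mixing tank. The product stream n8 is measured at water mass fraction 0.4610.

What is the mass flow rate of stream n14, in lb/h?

Let n14 be the unknown flow. Total out = 1315 + n14.
water balance: 947.98 + 0.294·n14 = 0.461·(1315 + n14)
(0.294 − 0.461)·n14 = 0.461×1315 − 947.98 = -341.76
n14 = -341.76 / -0.167 = 2046.5 lb/h

2046 lb/h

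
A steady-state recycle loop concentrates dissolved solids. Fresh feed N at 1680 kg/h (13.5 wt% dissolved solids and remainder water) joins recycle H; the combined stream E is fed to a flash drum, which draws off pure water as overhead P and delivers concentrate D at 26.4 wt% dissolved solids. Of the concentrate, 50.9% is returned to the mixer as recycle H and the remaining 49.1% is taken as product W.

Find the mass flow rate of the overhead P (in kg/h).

Overall dissolved solids balance (none leaves overhead): dissolved solids in fresh feed = dissolved solids in product, i.e. 1680×0.135 = (1−0.509)·D·0.264.
D = 226.8/(0.264×0.491) = 1749.7 kg/h.
Recycle H = 0.509×1749.7 = 890.59 kg/h.
Combined feed E = 1680 + 890.59 = 2570.6 kg/h.
Overhead P = E − D = 2570.6 − 1749.7 = 820.91 kg/h.

820.9 kg/h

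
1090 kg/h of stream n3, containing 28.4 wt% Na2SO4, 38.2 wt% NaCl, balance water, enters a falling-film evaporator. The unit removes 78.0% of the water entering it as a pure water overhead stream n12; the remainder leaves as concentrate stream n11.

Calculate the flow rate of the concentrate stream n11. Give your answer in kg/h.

water entering = 1090×0.334 = 364.06 kg/h; overhead removed = 0.780×364.06 = 283.97 kg/h.
Concentrate = 1090 − 283.97 = 806.03 kg/h.

806 kg/h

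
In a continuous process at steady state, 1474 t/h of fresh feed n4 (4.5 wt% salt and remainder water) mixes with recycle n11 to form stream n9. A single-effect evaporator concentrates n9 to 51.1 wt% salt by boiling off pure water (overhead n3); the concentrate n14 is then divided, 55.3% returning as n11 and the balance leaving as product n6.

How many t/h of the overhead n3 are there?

1344 t/h

Overall salt balance (none leaves overhead): salt in fresh feed = salt in product, i.e. 1474×0.045 = (1−0.553)·n14·0.511.
n14 = 66.33/(0.511×0.447) = 290.39 t/h.
Recycle n11 = 0.553×290.39 = 160.59 t/h.
Combined feed n9 = 1474 + 160.59 = 1634.6 t/h.
Overhead n3 = n9 − n14 = 1634.6 − 290.39 = 1344.2 t/h.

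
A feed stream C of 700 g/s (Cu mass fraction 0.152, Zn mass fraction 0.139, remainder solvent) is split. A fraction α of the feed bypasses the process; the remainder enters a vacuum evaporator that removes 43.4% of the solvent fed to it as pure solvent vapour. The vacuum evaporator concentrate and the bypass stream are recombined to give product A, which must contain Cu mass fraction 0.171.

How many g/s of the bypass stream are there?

All 700×0.152 = 106.4 g/s of Cu reaches A, so A = 106.4/0.171 = 622.22 g/s and vapour = 77.778 g/s.
The evaporator receives (1−α)·700 of feed at 0.709 solvent and removes 0.434 of that solvent:
0.434×0.709×(1−α)×700 = 77.778
(1−α) = 77.778/215.39 = 0.3611;  α = 0.6389.
Bypass flow = 0.6389×700 = 447.23 g/s.

447.2 g/s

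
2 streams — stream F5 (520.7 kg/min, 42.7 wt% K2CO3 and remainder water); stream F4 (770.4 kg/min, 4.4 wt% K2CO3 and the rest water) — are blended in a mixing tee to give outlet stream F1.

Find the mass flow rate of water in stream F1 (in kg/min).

water out = water in = 520.7×0.573 + 770.4×0.956 = 1034.9 kg/min.

1035 kg/min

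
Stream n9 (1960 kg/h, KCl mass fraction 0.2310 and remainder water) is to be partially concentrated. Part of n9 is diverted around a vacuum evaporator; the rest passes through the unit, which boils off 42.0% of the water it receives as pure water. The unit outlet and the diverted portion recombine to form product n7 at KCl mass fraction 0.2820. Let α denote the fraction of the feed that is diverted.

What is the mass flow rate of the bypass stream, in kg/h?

862.5 kg/h

All 1960×0.231 = 452.76 kg/h of KCl reaches n7, so n7 = 452.76/0.282 = 1605.5 kg/h and vapour = 354.47 kg/h.
The evaporator receives (1−α)·1960 of feed at 0.769 water and removes 0.420 of that water:
0.420×0.769×(1−α)×1960 = 354.47
(1−α) = 354.47/633.04 = 0.5599;  α = 0.4401.
Bypass flow = 0.4401×1960 = 862.51 kg/h.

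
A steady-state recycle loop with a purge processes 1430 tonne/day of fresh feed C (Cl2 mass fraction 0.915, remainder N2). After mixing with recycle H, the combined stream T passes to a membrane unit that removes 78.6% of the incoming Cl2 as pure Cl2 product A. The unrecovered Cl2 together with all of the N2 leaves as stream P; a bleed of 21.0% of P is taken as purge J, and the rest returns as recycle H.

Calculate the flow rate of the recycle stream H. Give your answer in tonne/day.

N2 enters only via C and leaves only via the purge: 1430×0.085 = 0.210×(N2 in P), and the membrane unit passes all N2, so N2 in T = N2 in P = 578.81 tonne/day.
Cl2 in T: m_A = 1430×0.915 + (1−0.210)·(1−0.786)·m_A, so m_A = 1308.5/0.8309 = 1574.7 tonne/day.
P = (1−0.786)×1574.7 + 578.81 = 915.79 tonne/day.
Recycle H = (1−0.210)×915.79 = 723.47 tonne/day.

723.5 tonne/day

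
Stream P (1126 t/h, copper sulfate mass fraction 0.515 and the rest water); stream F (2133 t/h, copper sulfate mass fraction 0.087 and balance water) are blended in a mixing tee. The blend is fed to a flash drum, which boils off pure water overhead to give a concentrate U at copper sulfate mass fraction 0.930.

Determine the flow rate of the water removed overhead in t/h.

2436 t/h

copper sulfate entering = 1126×0.515 + 2133×0.087 = 765.46 t/h.
All copper sulfate reports to U, so U = 765.46/0.930 = 823.08 t/h.
Total feed = 3259 t/h; overhead = 3259 − 823.08 = 2435.9 t/h.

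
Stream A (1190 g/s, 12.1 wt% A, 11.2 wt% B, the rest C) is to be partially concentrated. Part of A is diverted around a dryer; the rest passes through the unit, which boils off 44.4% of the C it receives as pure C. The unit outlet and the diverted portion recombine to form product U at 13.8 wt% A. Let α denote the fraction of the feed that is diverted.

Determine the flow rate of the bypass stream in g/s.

759.5 g/s

All 1190×0.121 = 143.99 g/s of A reaches U, so U = 143.99/0.138 = 1043.4 g/s and vapour = 146.59 g/s.
The evaporator receives (1−α)·1190 of feed at 0.767 C and removes 0.444 of that C:
0.444×0.767×(1−α)×1190 = 146.59
(1−α) = 146.59/405.25 = 0.3617;  α = 0.6383.
Bypass flow = 0.6383×1190 = 759.53 g/s.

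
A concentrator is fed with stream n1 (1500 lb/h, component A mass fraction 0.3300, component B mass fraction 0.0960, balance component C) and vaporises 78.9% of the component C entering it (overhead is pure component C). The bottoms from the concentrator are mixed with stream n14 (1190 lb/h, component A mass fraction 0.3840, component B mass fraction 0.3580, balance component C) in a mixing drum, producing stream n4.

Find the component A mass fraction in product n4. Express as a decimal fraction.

Vapour removed = 0.789×0.574×1500 = 679.33 lb/h; concentrate = 820.67 lb/h.
component A reaching the mixer = 495 (from concentrate) + 1190×0.384 = 951.96 lb/h.
Product flow = 820.67 + 1190 = 2010.7 lb/h; component A fraction = 0.4735.

0.4735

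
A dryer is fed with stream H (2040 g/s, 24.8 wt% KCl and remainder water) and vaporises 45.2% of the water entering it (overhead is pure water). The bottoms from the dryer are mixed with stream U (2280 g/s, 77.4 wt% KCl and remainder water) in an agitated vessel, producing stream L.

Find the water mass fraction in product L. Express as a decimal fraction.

0.374

Vapour removed = 0.452×0.752×2040 = 693.4 g/s; concentrate = 1346.6 g/s.
water reaching the mixer = 840.68 (from concentrate) + 2280×0.226 = 1356 g/s.
Product flow = 1346.6 + 2280 = 3626.6 g/s; water fraction = 0.374.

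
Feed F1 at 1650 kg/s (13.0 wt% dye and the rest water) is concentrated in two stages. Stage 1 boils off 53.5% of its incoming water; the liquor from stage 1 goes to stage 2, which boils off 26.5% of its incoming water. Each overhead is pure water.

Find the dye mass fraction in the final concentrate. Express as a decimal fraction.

0.3042

water in feed = 1650×0.870 = 1435.5 kg/s.
After stage 1: water left = (1−0.535)×1435.5 = 667.51; stream total = 882.01 kg/s.
After stage 2: water left = (1−0.265)×667.51 = 490.62; final concentrate = 705.12 kg/s.
dye fraction = 214.5/705.12 = 0.3042.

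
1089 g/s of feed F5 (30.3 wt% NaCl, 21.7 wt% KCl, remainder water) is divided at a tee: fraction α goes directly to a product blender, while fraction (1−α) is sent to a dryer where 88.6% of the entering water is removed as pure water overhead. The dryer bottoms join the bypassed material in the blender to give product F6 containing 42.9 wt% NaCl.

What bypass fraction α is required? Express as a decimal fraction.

All 1089×0.303 = 329.97 g/s of NaCl reaches F6, so F6 = 329.97/0.429 = 769.15 g/s and vapour = 319.85 g/s.
The evaporator receives (1−α)·1089 of feed at 0.480 water and removes 0.886 of that water:
0.886×0.480×(1−α)×1089 = 319.85
(1−α) = 319.85/463.13 = 0.6906;  α = 0.3094.

0.309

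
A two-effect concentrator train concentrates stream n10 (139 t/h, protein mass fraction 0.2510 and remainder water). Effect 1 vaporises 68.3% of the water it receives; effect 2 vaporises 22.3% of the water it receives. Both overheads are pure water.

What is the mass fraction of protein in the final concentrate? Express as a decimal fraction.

water in feed = 139×0.749 = 104.11 t/h.
After stage 1: water left = (1−0.683)×104.11 = 33.003; stream total = 67.892 t/h.
After stage 2: water left = (1−0.223)×33.003 = 25.643; final concentrate = 60.532 t/h.
protein fraction = 34.889/60.532 = 0.5764.

0.5764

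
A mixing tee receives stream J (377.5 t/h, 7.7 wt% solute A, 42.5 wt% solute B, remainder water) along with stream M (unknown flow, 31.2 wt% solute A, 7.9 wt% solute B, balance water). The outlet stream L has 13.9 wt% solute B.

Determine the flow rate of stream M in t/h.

Let M be the unknown flow. Total out = 377.5 + M.
solute B balance: 160.44 + 0.079·M = 0.139·(377.5 + M)
(0.079 − 0.139)·M = 0.139×377.5 − 160.44 = -107.97
M = -107.97 / -0.060 = 1799.4 t/h

1799 t/h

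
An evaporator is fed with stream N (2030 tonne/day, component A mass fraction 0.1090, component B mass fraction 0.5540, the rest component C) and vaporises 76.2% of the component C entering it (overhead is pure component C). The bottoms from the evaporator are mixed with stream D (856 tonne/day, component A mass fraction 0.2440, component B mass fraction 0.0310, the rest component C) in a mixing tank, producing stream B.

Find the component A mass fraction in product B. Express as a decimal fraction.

Vapour removed = 0.762×0.337×2030 = 521.29 tonne/day; concentrate = 1508.7 tonne/day.
component A reaching the mixer = 221.27 (from concentrate) + 856×0.244 = 430.13 tonne/day.
Product flow = 1508.7 + 856 = 2364.7 tonne/day; component A fraction = 0.1819.

0.1819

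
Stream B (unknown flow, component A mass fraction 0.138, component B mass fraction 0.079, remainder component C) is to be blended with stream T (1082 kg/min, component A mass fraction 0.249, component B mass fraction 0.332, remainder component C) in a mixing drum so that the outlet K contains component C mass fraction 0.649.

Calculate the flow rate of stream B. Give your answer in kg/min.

1857 kg/min

Let B be the unknown flow. Total out = 1082 + B.
component C balance: 453.36 + 0.783·B = 0.649·(1082 + B)
(0.783 − 0.649)·B = 0.649×1082 − 453.36 = 248.86
B = 248.86 / 0.134 = 1857.2 kg/min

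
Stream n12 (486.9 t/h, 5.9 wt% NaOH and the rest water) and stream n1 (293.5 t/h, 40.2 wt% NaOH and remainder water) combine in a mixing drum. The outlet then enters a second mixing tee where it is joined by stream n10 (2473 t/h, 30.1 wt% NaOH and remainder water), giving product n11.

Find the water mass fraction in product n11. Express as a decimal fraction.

Overall, product flow = 3253.4 t/h.
water in = 486.9×0.941 + 293.5×0.598 + 2473×0.699 = 2362.3 t/h.
water fraction in n11 = 0.726.

0.726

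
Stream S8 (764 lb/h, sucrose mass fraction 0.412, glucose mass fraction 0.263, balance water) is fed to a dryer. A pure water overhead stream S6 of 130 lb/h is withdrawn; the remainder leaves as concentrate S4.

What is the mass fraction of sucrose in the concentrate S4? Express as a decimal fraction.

0.496

sucrose is not removed: 764×0.412 = 314.77 lb/h of sucrose enters S4.
Concentrate = 764 − 130 = 634 lb/h.
Mass fraction = 314.77/634 = 0.496.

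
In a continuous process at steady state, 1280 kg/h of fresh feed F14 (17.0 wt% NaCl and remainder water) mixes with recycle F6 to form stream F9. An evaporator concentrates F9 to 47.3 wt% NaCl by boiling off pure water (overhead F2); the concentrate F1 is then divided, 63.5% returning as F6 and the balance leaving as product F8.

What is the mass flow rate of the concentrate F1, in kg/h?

Overall NaCl balance (none leaves overhead): NaCl in fresh feed = NaCl in product, i.e. 1280×0.170 = (1−0.635)·F1·0.473.
F1 = 217.6/(0.473×0.365) = 1260.4 kg/h.

1260 kg/h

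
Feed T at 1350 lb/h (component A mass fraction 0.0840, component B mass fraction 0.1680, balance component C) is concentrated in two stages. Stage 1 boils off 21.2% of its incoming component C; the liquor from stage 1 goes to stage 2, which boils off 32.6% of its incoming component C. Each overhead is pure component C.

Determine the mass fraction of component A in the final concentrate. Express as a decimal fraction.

component C in feed = 1350×0.748 = 1009.8 lb/h.
After stage 1: component C left = (1−0.212)×1009.8 = 795.72; stream total = 1135.9 lb/h.
After stage 2: component C left = (1−0.326)×795.72 = 536.32; final concentrate = 876.52 lb/h.
component A fraction = 113.4/876.52 = 0.1294.

0.1294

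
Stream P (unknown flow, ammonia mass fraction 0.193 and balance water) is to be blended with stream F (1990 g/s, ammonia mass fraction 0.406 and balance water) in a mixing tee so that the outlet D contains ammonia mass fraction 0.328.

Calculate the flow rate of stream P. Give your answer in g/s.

1150 g/s

Let P be the unknown flow. Total out = 1990 + P.
ammonia balance: 807.94 + 0.193·P = 0.328·(1990 + P)
(0.193 − 0.328)·P = 0.328×1990 − 807.94 = -155.22
P = -155.22 / -0.135 = 1149.8 g/s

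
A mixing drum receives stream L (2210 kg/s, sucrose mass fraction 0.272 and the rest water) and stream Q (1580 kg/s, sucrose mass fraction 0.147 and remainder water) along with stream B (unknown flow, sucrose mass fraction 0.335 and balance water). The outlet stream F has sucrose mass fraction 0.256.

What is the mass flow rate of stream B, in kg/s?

1732 kg/s

Let B be the unknown flow. Total out = 3790 + B.
sucrose balance: 833.38 + 0.335·B = 0.256·(3790 + B)
(0.335 − 0.256)·B = 0.256×3790 − 833.38 = 136.86
B = 136.86 / 0.079 = 1732.4 kg/s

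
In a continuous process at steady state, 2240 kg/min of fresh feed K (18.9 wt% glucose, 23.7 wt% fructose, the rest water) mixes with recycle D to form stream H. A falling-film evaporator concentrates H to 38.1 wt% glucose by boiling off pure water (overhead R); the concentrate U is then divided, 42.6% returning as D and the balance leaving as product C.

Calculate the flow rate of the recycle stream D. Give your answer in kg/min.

Overall glucose balance (none leaves overhead): glucose in fresh feed = glucose in product, i.e. 2240×0.189 = (1−0.426)·U·0.381.
U = 423.36/(0.381×0.574) = 1935.9 kg/min.
Recycle D = 0.426×1935.9 = 824.67 kg/min.

824.7 kg/min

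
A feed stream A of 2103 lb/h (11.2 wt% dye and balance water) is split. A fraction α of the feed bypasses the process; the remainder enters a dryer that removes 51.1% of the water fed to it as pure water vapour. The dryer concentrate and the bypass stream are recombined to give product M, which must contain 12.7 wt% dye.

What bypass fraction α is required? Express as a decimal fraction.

0.740

All 2103×0.112 = 235.54 lb/h of dye reaches M, so M = 235.54/0.127 = 1854.6 lb/h and vapour = 248.39 lb/h.
The evaporator receives (1−α)·2103 of feed at 0.888 water and removes 0.511 of that water:
0.511×0.888×(1−α)×2103 = 248.39
(1−α) = 248.39/954.27 = 0.2603;  α = 0.7397.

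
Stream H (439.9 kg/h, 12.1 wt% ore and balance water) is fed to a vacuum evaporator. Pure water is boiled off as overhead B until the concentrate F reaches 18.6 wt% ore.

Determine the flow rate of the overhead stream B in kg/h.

153.7 kg/h

ore is conserved: 439.9×0.121 = 53.228 kg/h all reports to the concentrate.
Concentrate = 53.228/(target fraction) = 286.17 kg/h.
Overhead = 439.9 − 286.17 = 153.73 kg/h.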